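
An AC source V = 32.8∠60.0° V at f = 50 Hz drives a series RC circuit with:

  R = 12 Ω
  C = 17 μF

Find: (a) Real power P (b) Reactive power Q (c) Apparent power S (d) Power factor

Step 1 — Angular frequency: ω = 2π·f = 2π·50 = 314.2 rad/s.
Step 2 — Component impedances:
  R: Z = R = 12 Ω
  C: Z = 1/(jωC) = -j/(ω·C) = 0 - j187.2 Ω
Step 3 — Series combination: Z_total = R + C = 12 - j187.2 Ω = 187.6∠-86.3° Ω.
Step 4 — Source phasor: V = 32.8∠60.0° V = 16.4 + j28.41 V.
Step 5 — Current: I = V / Z = -0.1455 + j0.09691 A = 0.1748∠146.3° A.
Step 6 — Complex power: S = V·I* = 0.3667 - j5.722 VA.
Step 7 — Real power: P = Re(S) = 0.3667 W.
Step 8 — Reactive power: Q = Im(S) = -5.722 VAR.
Step 9 — Apparent power: |S| = 5.734 VA.
Step 10 — Power factor: PF = P/|S| = 0.06396 (leading).

(a) P = 0.3667 W  (b) Q = -5.722 VAR  (c) S = 5.734 VA  (d) PF = 0.06396 (leading)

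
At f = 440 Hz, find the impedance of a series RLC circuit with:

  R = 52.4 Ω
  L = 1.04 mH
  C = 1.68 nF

Step 1 — Angular frequency: ω = 2π·f = 2π·440 = 2765 rad/s.
Step 2 — Component impedances:
  R: Z = R = 52.4 Ω
  L: Z = jωL = j·2765·0.00104 = 0 + j2.875 Ω
  C: Z = 1/(jωC) = -j/(ω·C) = 0 - j2.153e+05 Ω
Step 3 — Series combination: Z_total = R + L + C = 52.4 - j2.153e+05 Ω = 2.153e+05∠-90.0° Ω.

Z = 52.4 - j2.153e+05 Ω = 2.153e+05∠-90.0° Ω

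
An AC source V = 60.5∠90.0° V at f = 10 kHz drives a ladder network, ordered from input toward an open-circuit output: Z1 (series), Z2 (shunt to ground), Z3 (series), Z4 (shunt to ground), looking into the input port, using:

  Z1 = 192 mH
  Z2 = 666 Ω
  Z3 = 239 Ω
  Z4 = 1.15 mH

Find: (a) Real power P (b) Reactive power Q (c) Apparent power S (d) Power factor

Step 1 — Angular frequency: ω = 2π·f = 2π·1e+04 = 6.283e+04 rad/s.
Step 2 — Component impedances:
  Z1: Z = jωL = j·6.283e+04·0.192 = 0 + j1.206e+04 Ω
  Z2: Z = R = 666 Ω
  Z3: Z = R = 239 Ω
  Z4: Z = jωL = j·6.283e+04·0.00115 = 0 + j72.26 Ω
Step 3 — Ladder network (open output): work backward from the far end, alternating series and parallel combinations. Z_in = 179 + j1.21e+04 Ω = 1.21e+04∠89.2° Ω.
Step 4 — Source phasor: V = 60.5∠90.0° V = 0 + j60.5 V.
Step 5 — Current: I = V / Z = 0.004998 + j7.391e-05 A = 0.004998∠0.8° A.
Step 6 — Complex power: S = V·I* = 0.004472 + j0.3024 VA.
Step 7 — Real power: P = Re(S) = 0.004472 W.
Step 8 — Reactive power: Q = Im(S) = 0.3024 VAR.
Step 9 — Apparent power: |S| = 0.3024 VA.
Step 10 — Power factor: PF = P/|S| = 0.01479 (lagging).

(a) P = 0.004472 W  (b) Q = 0.3024 VAR  (c) S = 0.3024 VA  (d) PF = 0.01479 (lagging)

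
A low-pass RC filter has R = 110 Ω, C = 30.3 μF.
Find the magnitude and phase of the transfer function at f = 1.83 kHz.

Step 1 — Angular frequency: ω = 2π·1830 = 1.15e+04 rad/s.
Step 2 — Transfer function: H(jω) = 1/(1 + jωRC).
Step 3 — Denominator: 1 + jωRC = 1 + j·1.15e+04·110·3.03e-05 = 1 + j38.32.
Step 4 — H = 0.0006804 - j0.02608.
Step 5 — Magnitude: |H| = 0.02608 (-31.7 dB); phase: φ = -88.5°.

|H| = 0.02608 (-31.7 dB), φ = -88.5°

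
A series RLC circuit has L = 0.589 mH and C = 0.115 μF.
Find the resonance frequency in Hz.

Step 1 — Resonance condition Im(Z)=0 gives ω₀ = 1/√(LC).
Step 2 — ω₀ = 1/√(0.000589·1.15e-07) = 1.215e+05 rad/s.
Step 3 — f₀ = ω₀/(2π) = 1.934e+04 Hz.

f₀ = 1.934e+04 Hz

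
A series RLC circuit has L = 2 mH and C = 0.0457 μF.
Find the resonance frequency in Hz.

Step 1 — Resonance condition Im(Z)=0 gives ω₀ = 1/√(LC).
Step 2 — ω₀ = 1/√(0.002·4.57e-08) = 1.046e+05 rad/s.
Step 3 — f₀ = ω₀/(2π) = 1.665e+04 Hz.

f₀ = 1.665e+04 Hz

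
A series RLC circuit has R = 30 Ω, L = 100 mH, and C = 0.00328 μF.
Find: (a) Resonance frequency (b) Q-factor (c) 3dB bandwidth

Step 1 — Resonance: ω₀ = 1/√(LC) = 1/√(0.1·3.28e-09) = 5.522e+04 rad/s.
Step 2 — f₀ = ω₀/(2π) = 8788 Hz.
Step 3 — Series Q: Q = ω₀L/R = 5.522e+04·0.1/30 = 184.1.
Step 4 — Bandwidth: Δω = ω₀/Q = 300 rad/s; BW = Δω/(2π) = 47.75 Hz.

(a) f₀ = 8788 Hz  (b) Q = 184.1  (c) BW = 47.75 Hz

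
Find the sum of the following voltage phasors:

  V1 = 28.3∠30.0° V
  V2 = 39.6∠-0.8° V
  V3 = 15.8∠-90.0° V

Step 1 — Convert each phasor to rectangular form:
  V1 = 28.3·(cos(30.0°) + j·sin(30.0°)) = 24.51 + j14.15 V
  V2 = 39.6·(cos(-0.8°) + j·sin(-0.8°)) = 39.6 - j0.5529 V
  V3 = 15.8·(cos(-90.0°) + j·sin(-90.0°)) = 0 - j15.8 V
Step 2 — Sum components: V_total = 64.1 - j2.203 V.
Step 3 — Convert to polar: |V_total| = 64.14 V, ∠V_total = -2.0°.

V_total = 64.14∠-2.0° V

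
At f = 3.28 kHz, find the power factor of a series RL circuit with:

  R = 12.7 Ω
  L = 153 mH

Step 1 — Angular frequency: ω = 2π·f = 2π·3280 = 2.061e+04 rad/s.
Step 2 — Component impedances:
  R: Z = R = 12.7 Ω
  L: Z = jωL = j·2.061e+04·0.153 = 0 + j3153 Ω
Step 3 — Series combination: Z_total = R + L = 12.7 + j3153 Ω = 3153∠89.8° Ω.
Step 4 — Power factor: PF = cos(φ) = Re(Z)/|Z| = 12.7/3153 = 0.004028.
Step 5 — Type: Im(Z) = 3153 ⇒ lagging (phase φ = 89.8°).

PF = 0.004028 (lagging, φ = 89.8°)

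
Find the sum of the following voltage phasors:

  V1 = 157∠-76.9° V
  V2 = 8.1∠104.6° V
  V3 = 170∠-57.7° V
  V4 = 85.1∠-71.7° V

Step 1 — Convert each phasor to rectangular form:
  V1 = 157·(cos(-76.9°) + j·sin(-76.9°)) = 35.58 - j152.9 V
  V2 = 8.1·(cos(104.6°) + j·sin(104.6°)) = -2.042 + j7.838 V
  V3 = 170·(cos(-57.7°) + j·sin(-57.7°)) = 90.84 - j143.7 V
  V4 = 85.1·(cos(-71.7°) + j·sin(-71.7°)) = 26.72 - j80.8 V
Step 2 — Sum components: V_total = 151.1 - j369.6 V.
Step 3 — Convert to polar: |V_total| = 399.3 V, ∠V_total = -67.8°.

V_total = 399.3∠-67.8° V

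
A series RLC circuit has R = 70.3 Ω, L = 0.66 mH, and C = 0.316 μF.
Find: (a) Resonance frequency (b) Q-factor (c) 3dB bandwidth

Step 1 — Resonance: ω₀ = 1/√(LC) = 1/√(0.00066·3.16e-07) = 6.924e+04 rad/s.
Step 2 — f₀ = ω₀/(2π) = 1.102e+04 Hz.
Step 3 — Series Q: Q = ω₀L/R = 6.924e+04·0.00066/70.3 = 0.6501.
Step 4 — Bandwidth: Δω = ω₀/Q = 1.065e+05 rad/s; BW = Δω/(2π) = 1.695e+04 Hz.

(a) f₀ = 1.102e+04 Hz  (b) Q = 0.6501  (c) BW = 1.695e+04 Hz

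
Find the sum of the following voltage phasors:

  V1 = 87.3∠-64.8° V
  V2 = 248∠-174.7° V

Step 1 — Convert each phasor to rectangular form:
  V1 = 87.3·(cos(-64.8°) + j·sin(-64.8°)) = 37.17 - j78.99 V
  V2 = 248·(cos(-174.7°) + j·sin(-174.7°)) = -246.9 - j22.91 V
Step 2 — Sum components: V_total = -209.8 - j101.9 V.
Step 3 — Convert to polar: |V_total| = 233.2 V, ∠V_total = -154.1°.

V_total = 233.2∠-154.1° V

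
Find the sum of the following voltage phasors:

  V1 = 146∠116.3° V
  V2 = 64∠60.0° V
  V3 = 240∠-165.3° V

Step 1 — Convert each phasor to rectangular form:
  V1 = 146·(cos(116.3°) + j·sin(116.3°)) = -64.69 + j130.9 V
  V2 = 64·(cos(60.0°) + j·sin(60.0°)) = 32 + j55.43 V
  V3 = 240·(cos(-165.3°) + j·sin(-165.3°)) = -232.1 - j60.9 V
Step 2 — Sum components: V_total = -264.8 + j125.4 V.
Step 3 — Convert to polar: |V_total| = 293 V, ∠V_total = 154.7°.

V_total = 293∠154.7° V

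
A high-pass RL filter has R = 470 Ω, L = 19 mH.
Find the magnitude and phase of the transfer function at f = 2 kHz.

Step 1 — Angular frequency: ω = 2π·2000 = 1.257e+04 rad/s.
Step 2 — Transfer function: H(jω) = jωL/(R + jωL).
Step 3 — Numerator jωL = j·238.8; denominator R + jωL = 470 + j238.8.
Step 4 — H = 0.2051 + j0.4038.
Step 5 — Magnitude: |H| = 0.4529 (-6.9 dB); phase: φ = 63.1°.

|H| = 0.4529 (-6.9 dB), φ = 63.1°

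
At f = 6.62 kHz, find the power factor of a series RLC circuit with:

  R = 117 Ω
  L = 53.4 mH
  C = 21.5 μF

Step 1 — Angular frequency: ω = 2π·f = 2π·6620 = 4.159e+04 rad/s.
Step 2 — Component impedances:
  R: Z = R = 117 Ω
  L: Z = jωL = j·4.159e+04·0.0534 = 0 + j2221 Ω
  C: Z = 1/(jωC) = -j/(ω·C) = 0 - j1.118 Ω
Step 3 — Series combination: Z_total = R + L + C = 117 + j2220 Ω = 2223∠87.0° Ω.
Step 4 — Power factor: PF = cos(φ) = Re(Z)/|Z| = 117/2223 = 0.05263.
Step 5 — Type: Im(Z) = 2220 ⇒ lagging (phase φ = 87.0°).

PF = 0.05263 (lagging, φ = 87.0°)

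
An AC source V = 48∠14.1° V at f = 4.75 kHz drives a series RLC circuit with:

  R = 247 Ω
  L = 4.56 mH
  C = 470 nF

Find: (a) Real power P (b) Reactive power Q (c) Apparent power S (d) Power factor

Step 1 — Angular frequency: ω = 2π·f = 2π·4750 = 2.985e+04 rad/s.
Step 2 — Component impedances:
  R: Z = R = 247 Ω
  L: Z = jωL = j·2.985e+04·0.00456 = 0 + j136.1 Ω
  C: Z = 1/(jωC) = -j/(ω·C) = 0 - j71.29 Ω
Step 3 — Series combination: Z_total = R + L + C = 247 + j64.8 Ω = 255.4∠14.7° Ω.
Step 4 — Source phasor: V = 48∠14.1° V = 46.55 + j11.69 V.
Step 5 — Current: I = V / Z = 0.188 - j0.001972 A = 0.188∠-0.6° A.
Step 6 — Complex power: S = V·I* = 8.727 + j2.29 VA.
Step 7 — Real power: P = Re(S) = 8.727 W.
Step 8 — Reactive power: Q = Im(S) = 2.29 VAR.
Step 9 — Apparent power: |S| = 9.023 VA.
Step 10 — Power factor: PF = P/|S| = 0.9673 (lagging).

(a) P = 8.727 W  (b) Q = 2.29 VAR  (c) S = 9.023 VA  (d) PF = 0.9673 (lagging)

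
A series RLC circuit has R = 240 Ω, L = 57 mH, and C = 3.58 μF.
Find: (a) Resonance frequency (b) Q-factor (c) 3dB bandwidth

Step 1 — Resonance: ω₀ = 1/√(LC) = 1/√(0.057·3.58e-06) = 2214 rad/s.
Step 2 — f₀ = ω₀/(2π) = 352.3 Hz.
Step 3 — Series Q: Q = ω₀L/R = 2214·0.057/240 = 0.5258.
Step 4 — Bandwidth: Δω = ω₀/Q = 4211 rad/s; BW = Δω/(2π) = 670.1 Hz.

(a) f₀ = 352.3 Hz  (b) Q = 0.5258  (c) BW = 670.1 Hz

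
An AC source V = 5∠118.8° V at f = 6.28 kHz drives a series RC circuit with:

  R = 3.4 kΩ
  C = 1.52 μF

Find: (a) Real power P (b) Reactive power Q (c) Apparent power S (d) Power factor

Step 1 — Angular frequency: ω = 2π·f = 2π·6280 = 3.946e+04 rad/s.
Step 2 — Component impedances:
  R: Z = R = 3400 Ω
  C: Z = 1/(jωC) = -j/(ω·C) = 0 - j16.67 Ω
Step 3 — Series combination: Z_total = R + C = 3400 - j16.67 Ω = 3400∠-0.3° Ω.
Step 4 — Source phasor: V = 5∠118.8° V = -2.409 + j4.382 V.
Step 5 — Current: I = V / Z = -0.0007148 + j0.001285 A = 0.001471∠119.1° A.
Step 6 — Complex power: S = V·I* = 0.007353 - j3.606e-05 VA.
Step 7 — Real power: P = Re(S) = 0.007353 W.
Step 8 — Reactive power: Q = Im(S) = -3.606e-05 VAR.
Step 9 — Apparent power: |S| = 0.007353 VA.
Step 10 — Power factor: PF = P/|S| = 1 (leading).

(a) P = 0.007353 W  (b) Q = -3.606e-05 VAR  (c) S = 0.007353 VA  (d) PF = 1 (leading)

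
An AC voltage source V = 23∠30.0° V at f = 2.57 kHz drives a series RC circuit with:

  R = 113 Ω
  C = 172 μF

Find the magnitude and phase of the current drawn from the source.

Step 1 — Angular frequency: ω = 2π·f = 2π·2570 = 1.615e+04 rad/s.
Step 2 — Component impedances:
  R: Z = R = 113 Ω
  C: Z = 1/(jωC) = -j/(ω·C) = 0 - j0.36 Ω
Step 3 — Series combination: Z_total = R + C = 113 - j0.36 Ω = 113∠-0.2° Ω.
Step 4 — Source phasor: V = 23∠30.0° V = 19.92 + j11.5 V.
Step 5 — Ohm's law: I = V / Z_total = (19.92 + j11.5) / (113 - j0.36) = 0.1759 + j0.1023 A.
Step 6 — Convert to polar: |I| = 0.2035 A, ∠I = 30.2°.

I = 0.2035∠30.2° A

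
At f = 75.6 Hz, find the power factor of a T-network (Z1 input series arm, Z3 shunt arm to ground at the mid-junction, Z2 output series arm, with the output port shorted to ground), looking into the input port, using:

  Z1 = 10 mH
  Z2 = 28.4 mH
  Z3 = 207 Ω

Step 1 — Angular frequency: ω = 2π·f = 2π·75.6 = 475 rad/s.
Step 2 — Component impedances:
  Z1: Z = jωL = j·475·0.01 = 0 + j4.75 Ω
  Z2: Z = jωL = j·475·0.0284 = 0 + j13.49 Ω
  Z3: Z = R = 207 Ω
Step 3 — With the output port shorted to ground, the output series arm Z2 runs from the junction to ground; the shunt arm Z3 also runs from the junction to ground. They appear in parallel: Z3 || Z2 = 0.8754 + j13.43 Ω.
Step 4 — Series with input arm Z1: Z_in = Z1 + (Z3 || Z2) = 0.8754 + j18.18 Ω = 18.2∠87.2° Ω.
Step 5 — Power factor: PF = cos(φ) = Re(Z)/|Z| = 0.87545/18.204 = 0.04809.
Step 6 — Type: Im(Z) = 18.18 ⇒ lagging (phase φ = 87.2°).

PF = 0.04809 (lagging, φ = 87.2°)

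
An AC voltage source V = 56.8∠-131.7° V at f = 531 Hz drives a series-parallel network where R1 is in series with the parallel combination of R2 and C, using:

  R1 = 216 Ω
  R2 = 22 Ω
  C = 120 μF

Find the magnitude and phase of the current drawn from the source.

Step 1 — Angular frequency: ω = 2π·f = 2π·531 = 3336 rad/s.
Step 2 — Component impedances:
  R1: Z = R = 216 Ω
  R2: Z = R = 22 Ω
  C: Z = 1/(jωC) = -j/(ω·C) = 0 - j2.498 Ω
Step 3 — Parallel branch: R2 || C = 1/(1/R2 + 1/C) = 0.28 - j2.466 Ω.
Step 4 — Series with R1: Z_total = R1 + (R2 || C) = 216.3 - j2.466 Ω = 216.3∠-0.7° Ω.
Step 5 — Source phasor: V = 56.8∠-131.7° V = -37.79 - j42.41 V.
Step 6 — Ohm's law: I = V / Z_total = (-37.79 - j42.41) / (216.3 - j2.466) = -0.1724 - j0.1981 A.
Step 7 — Convert to polar: |I| = 0.2626 A, ∠I = -131.0°.

I = 0.2626∠-131.0° A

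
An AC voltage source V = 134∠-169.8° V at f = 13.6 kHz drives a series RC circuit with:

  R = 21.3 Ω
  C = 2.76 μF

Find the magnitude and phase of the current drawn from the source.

Step 1 — Angular frequency: ω = 2π·f = 2π·1.36e+04 = 8.545e+04 rad/s.
Step 2 — Component impedances:
  R: Z = R = 21.3 Ω
  C: Z = 1/(jωC) = -j/(ω·C) = 0 - j4.24 Ω
Step 3 — Series combination: Z_total = R + C = 21.3 - j4.24 Ω = 21.72∠-11.3° Ω.
Step 4 — Source phasor: V = 134∠-169.8° V = -131.9 - j23.73 V.
Step 5 — Ohm's law: I = V / Z_total = (-131.9 - j23.73) / (21.3 - j4.24) = -5.742 - j2.257 A.
Step 6 — Convert to polar: |I| = 6.17 A, ∠I = -158.5°.

I = 6.17∠-158.5° A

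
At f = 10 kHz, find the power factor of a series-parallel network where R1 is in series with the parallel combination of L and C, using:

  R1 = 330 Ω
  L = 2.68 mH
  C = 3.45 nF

Step 1 — Angular frequency: ω = 2π·f = 2π·1e+04 = 6.283e+04 rad/s.
Step 2 — Component impedances:
  R1: Z = R = 330 Ω
  L: Z = jωL = j·6.283e+04·0.00268 = 0 + j168.4 Ω
  C: Z = 1/(jωC) = -j/(ω·C) = 0 - j4613 Ω
Step 3 — Parallel branch: L || C = 1/(1/L + 1/C) = 0 + j174.8 Ω.
Step 4 — Series with R1: Z_total = R1 + (L || C) = 330 + j174.8 Ω = 373.4∠27.9° Ω.
Step 5 — Power factor: PF = cos(φ) = Re(Z)/|Z| = 330/373.42 = 0.8837.
Step 6 — Type: Im(Z) = 174.8 ⇒ lagging (phase φ = 27.9°).

PF = 0.8837 (lagging, φ = 27.9°)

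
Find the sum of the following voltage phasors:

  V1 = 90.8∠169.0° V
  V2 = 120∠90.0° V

Step 1 — Convert each phasor to rectangular form:
  V1 = 90.8·(cos(169.0°) + j·sin(169.0°)) = -89.13 + j17.33 V
  V2 = 120·(cos(90.0°) + j·sin(90.0°)) = 0 + j120 V
Step 2 — Sum components: V_total = -89.13 + j137.3 V.
Step 3 — Convert to polar: |V_total| = 163.7 V, ∠V_total = 123.0°.

V_total = 163.7∠123.0° V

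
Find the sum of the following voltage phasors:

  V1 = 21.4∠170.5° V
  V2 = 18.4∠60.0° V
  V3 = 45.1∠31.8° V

Step 1 — Convert each phasor to rectangular form:
  V1 = 21.4·(cos(170.5°) + j·sin(170.5°)) = -21.11 + j3.532 V
  V2 = 18.4·(cos(60.0°) + j·sin(60.0°)) = 9.2 + j15.93 V
  V3 = 45.1·(cos(31.8°) + j·sin(31.8°)) = 38.33 + j23.77 V
Step 2 — Sum components: V_total = 26.42 + j43.23 V.
Step 3 — Convert to polar: |V_total| = 50.67 V, ∠V_total = 58.6°.

V_total = 50.67∠58.6° V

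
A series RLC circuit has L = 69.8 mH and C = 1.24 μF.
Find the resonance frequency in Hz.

Step 1 — Resonance condition Im(Z)=0 gives ω₀ = 1/√(LC).
Step 2 — ω₀ = 1/√(0.0698·1.24e-06) = 3399 rad/s.
Step 3 — f₀ = ω₀/(2π) = 541 Hz.

f₀ = 541 Hz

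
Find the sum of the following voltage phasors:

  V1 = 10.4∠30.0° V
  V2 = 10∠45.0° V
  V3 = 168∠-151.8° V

Step 1 — Convert each phasor to rectangular form:
  V1 = 10.4·(cos(30.0°) + j·sin(30.0°)) = 9.007 + j5.2 V
  V2 = 10·(cos(45.0°) + j·sin(45.0°)) = 7.071 + j7.071 V
  V3 = 168·(cos(-151.8°) + j·sin(-151.8°)) = -148.1 - j79.39 V
Step 2 — Sum components: V_total = -132 - j67.12 V.
Step 3 — Convert to polar: |V_total| = 148.1 V, ∠V_total = -153.0°.

V_total = 148.1∠-153.0° V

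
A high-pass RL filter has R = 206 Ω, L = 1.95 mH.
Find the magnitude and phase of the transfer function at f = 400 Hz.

Step 1 — Angular frequency: ω = 2π·400 = 2513 rad/s.
Step 2 — Transfer function: H(jω) = jωL/(R + jωL).
Step 3 — Numerator jωL = j·4.901; denominator R + jωL = 206 + j4.901.
Step 4 — H = 0.0005657 + j0.02378.
Step 5 — Magnitude: |H| = 0.02378 (-32.5 dB); phase: φ = 88.6°.

|H| = 0.02378 (-32.5 dB), φ = 88.6°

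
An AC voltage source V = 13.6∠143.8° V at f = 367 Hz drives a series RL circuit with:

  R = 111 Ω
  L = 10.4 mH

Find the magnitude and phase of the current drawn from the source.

Step 1 — Angular frequency: ω = 2π·f = 2π·367 = 2306 rad/s.
Step 2 — Component impedances:
  R: Z = R = 111 Ω
  L: Z = jωL = j·2306·0.0104 = 0 + j23.98 Ω
Step 3 — Series combination: Z_total = R + L = 111 + j23.98 Ω = 113.6∠12.2° Ω.
Step 4 — Source phasor: V = 13.6∠143.8° V = -10.97 + j8.032 V.
Step 5 — Ohm's law: I = V / Z_total = (-10.97 + j8.032) / (111 + j23.98) = -0.07952 + j0.08954 A.
Step 6 — Convert to polar: |I| = 0.1198 A, ∠I = 131.6°.

I = 0.1198∠131.6° A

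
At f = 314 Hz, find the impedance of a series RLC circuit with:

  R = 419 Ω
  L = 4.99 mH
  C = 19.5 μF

Step 1 — Angular frequency: ω = 2π·f = 2π·314 = 1973 rad/s.
Step 2 — Component impedances:
  R: Z = R = 419 Ω
  L: Z = jωL = j·1973·0.00499 = 0 + j9.845 Ω
  C: Z = 1/(jωC) = -j/(ω·C) = 0 - j25.99 Ω
Step 3 — Series combination: Z_total = R + L + C = 419 - j16.15 Ω = 419.3∠-2.2° Ω.

Z = 419 - j16.15 Ω = 419.3∠-2.2° Ω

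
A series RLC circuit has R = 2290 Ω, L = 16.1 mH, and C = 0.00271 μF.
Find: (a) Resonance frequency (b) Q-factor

Step 1 — Resonance condition Im(Z)=0 gives ω₀ = 1/√(LC).
Step 2 — ω₀ = 1/√(0.0161·2.71e-09) = 1.514e+05 rad/s.
Step 3 — f₀ = ω₀/(2π) = 2.409e+04 Hz.
Step 4 — Series Q: Q = ω₀L/R = 1.514e+05·0.0161/2290 = 1.064.

(a) f₀ = 2.409e+04 Hz  (b) Q = 1.064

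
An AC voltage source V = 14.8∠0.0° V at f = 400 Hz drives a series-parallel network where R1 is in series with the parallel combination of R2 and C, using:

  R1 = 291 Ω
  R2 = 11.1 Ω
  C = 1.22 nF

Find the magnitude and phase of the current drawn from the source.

Step 1 — Angular frequency: ω = 2π·f = 2π·400 = 2513 rad/s.
Step 2 — Component impedances:
  R1: Z = R = 291 Ω
  R2: Z = R = 11.1 Ω
  C: Z = 1/(jωC) = -j/(ω·C) = 0 - j3.261e+05 Ω
Step 3 — Parallel branch: R2 || C = 1/(1/R2 + 1/C) = 11.1 - j0.0003778 Ω.
Step 4 — Series with R1: Z_total = R1 + (R2 || C) = 302.1 - j0.0003778 Ω = 302.1∠-0.0° Ω.
Step 5 — Source phasor: V = 14.8∠0.0° V = 14.8 V.
Step 6 — Ohm's law: I = V / Z_total = (14.8) / (302.1 - j0.0003778) = 0.04899 + j6.126e-08 A.
Step 7 — Convert to polar: |I| = 0.04899 A, ∠I = 0.0°.

I = 0.04899∠0.0° A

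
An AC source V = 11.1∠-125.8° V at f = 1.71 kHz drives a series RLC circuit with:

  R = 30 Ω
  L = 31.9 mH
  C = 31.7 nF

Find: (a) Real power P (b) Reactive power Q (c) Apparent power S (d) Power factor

Step 1 — Angular frequency: ω = 2π·f = 2π·1710 = 1.074e+04 rad/s.
Step 2 — Component impedances:
  R: Z = R = 30 Ω
  L: Z = jωL = j·1.074e+04·0.0319 = 0 + j342.7 Ω
  C: Z = 1/(jωC) = -j/(ω·C) = 0 - j2936 Ω
Step 3 — Series combination: Z_total = R + L + C = 30 - j2593 Ω = 2593∠-89.3° Ω.
Step 4 — Source phasor: V = 11.1∠-125.8° V = -6.493 - j9.003 V.
Step 5 — Current: I = V / Z = 0.003442 - j0.002544 A = 0.00428∠-36.5° A.
Step 6 — Complex power: S = V·I* = 0.0005495 - j0.0475 VA.
Step 7 — Real power: P = Re(S) = 0.0005495 W.
Step 8 — Reactive power: Q = Im(S) = -0.0475 VAR.
Step 9 — Apparent power: |S| = 0.04751 VA.
Step 10 — Power factor: PF = P/|S| = 0.01157 (leading).

(a) P = 0.0005495 W  (b) Q = -0.0475 VAR  (c) S = 0.04751 VA  (d) PF = 0.01157 (leading)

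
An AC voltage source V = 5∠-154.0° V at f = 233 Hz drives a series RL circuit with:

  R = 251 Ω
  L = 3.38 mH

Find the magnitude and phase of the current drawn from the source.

Step 1 — Angular frequency: ω = 2π·f = 2π·233 = 1464 rad/s.
Step 2 — Component impedances:
  R: Z = R = 251 Ω
  L: Z = jωL = j·1464·0.00338 = 0 + j4.948 Ω
Step 3 — Series combination: Z_total = R + L = 251 + j4.948 Ω = 251∠1.1° Ω.
Step 4 — Source phasor: V = 5∠-154.0° V = -4.494 - j2.192 V.
Step 5 — Ohm's law: I = V / Z_total = (-4.494 - j2.192) / (251 + j4.948) = -0.01807 - j0.008376 A.
Step 6 — Convert to polar: |I| = 0.01992 A, ∠I = -155.1°.

I = 0.01992∠-155.1° A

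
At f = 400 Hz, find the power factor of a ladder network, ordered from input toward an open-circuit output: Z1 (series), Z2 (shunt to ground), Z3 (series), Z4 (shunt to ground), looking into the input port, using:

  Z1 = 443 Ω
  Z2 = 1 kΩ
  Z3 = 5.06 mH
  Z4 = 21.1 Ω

Step 1 — Angular frequency: ω = 2π·f = 2π·400 = 2513 rad/s.
Step 2 — Component impedances:
  Z1: Z = R = 443 Ω
  Z2: Z = R = 1000 Ω
  Z3: Z = jωL = j·2513·0.00506 = 0 + j12.72 Ω
  Z4: Z = R = 21.1 Ω
Step 3 — Ladder network (open output): work backward from the far end, alternating series and parallel combinations. Z_in = 463.8 + j12.2 Ω = 464∠1.5° Ω.
Step 4 — Power factor: PF = cos(φ) = Re(Z)/|Z| = 463.82/463.98 = 0.9997.
Step 5 — Type: Im(Z) = 12.2 ⇒ lagging (phase φ = 1.5°).

PF = 0.9997 (lagging, φ = 1.5°)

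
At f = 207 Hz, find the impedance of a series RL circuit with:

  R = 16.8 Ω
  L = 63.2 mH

Step 1 — Angular frequency: ω = 2π·f = 2π·207 = 1301 rad/s.
Step 2 — Component impedances:
  R: Z = R = 16.8 Ω
  L: Z = jωL = j·1301·0.0632 = 0 + j82.2 Ω
Step 3 — Series combination: Z_total = R + L = 16.8 + j82.2 Ω = 83.9∠78.4° Ω.

Z = 16.8 + j82.2 Ω = 83.9∠78.4° Ω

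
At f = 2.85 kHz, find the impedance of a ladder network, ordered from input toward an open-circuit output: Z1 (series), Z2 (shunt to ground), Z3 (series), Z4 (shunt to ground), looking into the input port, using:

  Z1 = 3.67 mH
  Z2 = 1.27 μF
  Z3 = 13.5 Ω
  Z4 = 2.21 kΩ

Step 1 — Angular frequency: ω = 2π·f = 2π·2850 = 1.791e+04 rad/s.
Step 2 — Component impedances:
  Z1: Z = jωL = j·1.791e+04·0.00367 = 0 + j65.72 Ω
  Z2: Z = 1/(jωC) = -j/(ω·C) = 0 - j43.97 Ω
  Z3: Z = R = 13.5 Ω
  Z4: Z = R = 2210 Ω
Step 3 — Ladder network (open output): work backward from the far end, alternating series and parallel combinations. Z_in = 0.8692 + j21.76 Ω = 21.78∠87.7° Ω.

Z = 0.8692 + j21.76 Ω = 21.78∠87.7° Ω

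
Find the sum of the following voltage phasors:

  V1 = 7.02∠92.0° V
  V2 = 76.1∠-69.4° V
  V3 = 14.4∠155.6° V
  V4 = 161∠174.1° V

Step 1 — Convert each phasor to rectangular form:
  V1 = 7.02·(cos(92.0°) + j·sin(92.0°)) = -0.245 + j7.016 V
  V2 = 76.1·(cos(-69.4°) + j·sin(-69.4°)) = 26.78 - j71.23 V
  V3 = 14.4·(cos(155.6°) + j·sin(155.6°)) = -13.11 + j5.949 V
  V4 = 161·(cos(174.1°) + j·sin(174.1°)) = -160.1 + j16.55 V
Step 2 — Sum components: V_total = -146.7 - j41.72 V.
Step 3 — Convert to polar: |V_total| = 152.5 V, ∠V_total = -164.1°.

V_total = 152.5∠-164.1° V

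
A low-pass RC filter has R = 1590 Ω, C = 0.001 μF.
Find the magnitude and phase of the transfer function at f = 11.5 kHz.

Step 1 — Angular frequency: ω = 2π·1.15e+04 = 7.226e+04 rad/s.
Step 2 — Transfer function: H(jω) = 1/(1 + jωRC).
Step 3 — Denominator: 1 + jωRC = 1 + j·7.226e+04·1590·1e-09 = 1 + j0.1149.
Step 4 — H = 0.987 - j0.1134.
Step 5 — Magnitude: |H| = 0.9935 (-0.1 dB); phase: φ = -6.6°.

|H| = 0.9935 (-0.1 dB), φ = -6.6°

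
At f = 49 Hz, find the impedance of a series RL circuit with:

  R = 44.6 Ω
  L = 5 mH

Step 1 — Angular frequency: ω = 2π·f = 2π·49 = 307.9 rad/s.
Step 2 — Component impedances:
  R: Z = R = 44.6 Ω
  L: Z = jωL = j·307.9·0.005 = 0 + j1.539 Ω
Step 3 — Series combination: Z_total = R + L = 44.6 + j1.539 Ω = 44.63∠2.0° Ω.

Z = 44.6 + j1.539 Ω = 44.63∠2.0° Ω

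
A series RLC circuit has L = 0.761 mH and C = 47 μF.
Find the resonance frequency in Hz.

Step 1 — Resonance condition Im(Z)=0 gives ω₀ = 1/√(LC).
Step 2 — ω₀ = 1/√(0.000761·4.7e-05) = 5288 rad/s.
Step 3 — f₀ = ω₀/(2π) = 841.5 Hz.

f₀ = 841.5 Hz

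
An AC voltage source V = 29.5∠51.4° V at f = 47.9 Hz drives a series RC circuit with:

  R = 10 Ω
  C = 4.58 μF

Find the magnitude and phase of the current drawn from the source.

Step 1 — Angular frequency: ω = 2π·f = 2π·47.9 = 301 rad/s.
Step 2 — Component impedances:
  R: Z = R = 10 Ω
  C: Z = 1/(jωC) = -j/(ω·C) = 0 - j725.5 Ω
Step 3 — Series combination: Z_total = R + C = 10 - j725.5 Ω = 725.5∠-89.2° Ω.
Step 4 — Source phasor: V = 29.5∠51.4° V = 18.4 + j23.05 V.
Step 5 — Ohm's law: I = V / Z_total = (18.4 + j23.05) / (10 - j725.5) = -0.03142 + j0.0258 A.
Step 6 — Convert to polar: |I| = 0.04066 A, ∠I = 140.6°.

I = 0.04066∠140.6° A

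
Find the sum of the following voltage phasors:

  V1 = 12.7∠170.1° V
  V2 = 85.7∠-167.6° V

Step 1 — Convert each phasor to rectangular form:
  V1 = 12.7·(cos(170.1°) + j·sin(170.1°)) = -12.51 + j2.183 V
  V2 = 85.7·(cos(-167.6°) + j·sin(-167.6°)) = -83.7 - j18.4 V
Step 2 — Sum components: V_total = -96.21 - j16.22 V.
Step 3 — Convert to polar: |V_total| = 97.57 V, ∠V_total = -170.4°.

V_total = 97.57∠-170.4° V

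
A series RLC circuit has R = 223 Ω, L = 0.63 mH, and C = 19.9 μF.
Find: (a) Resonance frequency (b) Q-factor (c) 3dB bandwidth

Step 1 — Resonance condition Im(Z)=0 gives ω₀ = 1/√(LC).
Step 2 — ω₀ = 1/√(0.00063·1.99e-05) = 8931 rad/s.
Step 3 — f₀ = ω₀/(2π) = 1421 Hz.
Step 4 — Series Q: Q = ω₀L/R = 8931·0.00063/223 = 0.02523.
Step 5 — 3dB bandwidth: Δω = ω₀/Q = 3.54e+05 rad/s; BW = Δω/(2π) = 5.634e+04 Hz.

(a) f₀ = 1421 Hz  (b) Q = 0.02523  (c) BW = 5.634e+04 Hz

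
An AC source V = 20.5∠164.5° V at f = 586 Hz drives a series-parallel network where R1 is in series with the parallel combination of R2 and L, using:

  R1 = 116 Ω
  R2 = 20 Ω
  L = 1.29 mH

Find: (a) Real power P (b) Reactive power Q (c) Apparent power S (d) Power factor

Step 1 — Angular frequency: ω = 2π·f = 2π·586 = 3682 rad/s.
Step 2 — Component impedances:
  R1: Z = R = 116 Ω
  R2: Z = R = 20 Ω
  L: Z = jωL = j·3682·0.00129 = 0 + j4.75 Ω
Step 3 — Parallel branch: R2 || L = 1/(1/R2 + 1/L) = 1.068 + j4.496 Ω.
Step 4 — Series with R1: Z_total = R1 + (R2 || L) = 117.1 + j4.496 Ω = 117.2∠2.2° Ω.
Step 5 — Source phasor: V = 20.5∠164.5° V = -19.75 + j5.478 V.
Step 6 — Current: I = V / Z = -0.1667 + j0.0532 A = 0.175∠162.3° A.
Step 7 — Complex power: S = V·I* = 3.585 + j0.1377 VA.
Step 8 — Real power: P = Re(S) = 3.585 W.
Step 9 — Reactive power: Q = Im(S) = 0.1377 VAR.
Step 10 — Apparent power: |S| = 3.587 VA.
Step 11 — Power factor: PF = P/|S| = 0.9993 (lagging).

(a) P = 3.585 W  (b) Q = 0.1377 VAR  (c) S = 3.587 VA  (d) PF = 0.9993 (lagging)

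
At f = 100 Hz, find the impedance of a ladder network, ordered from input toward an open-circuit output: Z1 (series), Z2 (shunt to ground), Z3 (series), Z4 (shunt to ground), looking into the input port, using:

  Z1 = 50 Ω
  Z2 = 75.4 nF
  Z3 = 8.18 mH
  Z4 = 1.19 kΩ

Step 1 — Angular frequency: ω = 2π·f = 2π·100 = 628.3 rad/s.
Step 2 — Component impedances:
  Z1: Z = R = 50 Ω
  Z2: Z = 1/(jωC) = -j/(ω·C) = 0 - j2.111e+04 Ω
  Z3: Z = jωL = j·628.3·0.00818 = 0 + j5.14 Ω
  Z4: Z = R = 1190 Ω
Step 3 — Ladder network (open output): work backward from the far end, alternating series and parallel combinations. Z_in = 1237 - j61.78 Ω = 1238∠-2.9° Ω.

Z = 1237 - j61.78 Ω = 1238∠-2.9° Ω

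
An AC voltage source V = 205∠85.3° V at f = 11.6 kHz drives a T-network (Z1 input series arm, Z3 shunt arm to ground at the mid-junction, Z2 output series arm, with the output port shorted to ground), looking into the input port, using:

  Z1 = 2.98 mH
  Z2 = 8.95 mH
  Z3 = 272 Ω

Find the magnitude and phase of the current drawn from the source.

Step 1 — Angular frequency: ω = 2π·f = 2π·1.16e+04 = 7.288e+04 rad/s.
Step 2 — Component impedances:
  Z1: Z = jωL = j·7.288e+04·0.00298 = 0 + j217.2 Ω
  Z2: Z = jωL = j·7.288e+04·0.00895 = 0 + j652.3 Ω
  Z3: Z = R = 272 Ω
Step 3 — With the output port shorted to ground, the output series arm Z2 runs from the junction to ground; the shunt arm Z3 also runs from the junction to ground. They appear in parallel: Z3 || Z2 = 231.7 + j96.62 Ω.
Step 4 — Series with input arm Z1: Z_in = Z1 + (Z3 || Z2) = 231.7 + j313.8 Ω = 390.1∠53.6° Ω.
Step 5 — Source phasor: V = 205∠85.3° V = 16.8 + j204.3 V.
Step 6 — Ohm's law: I = V / Z_total = (16.8 + j204.3) / (231.7 + j313.8) = 0.4469 + j0.2765 A.
Step 7 — Convert to polar: |I| = 0.5255 A, ∠I = 31.7°.

I = 0.5255∠31.7° A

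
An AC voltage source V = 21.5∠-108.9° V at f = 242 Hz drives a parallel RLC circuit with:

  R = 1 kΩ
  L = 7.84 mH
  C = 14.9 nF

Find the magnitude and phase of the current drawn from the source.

Step 1 — Angular frequency: ω = 2π·f = 2π·242 = 1521 rad/s.
Step 2 — Component impedances:
  R: Z = R = 1000 Ω
  L: Z = jωL = j·1521·0.00784 = 0 + j11.92 Ω
  C: Z = 1/(jωC) = -j/(ω·C) = 0 - j4.414e+04 Ω
Step 3 — Parallel combination: 1/Z_total = 1/R + 1/L + 1/C; Z_total = 0.1422 + j11.92 Ω = 11.92∠89.3° Ω.
Step 4 — Source phasor: V = 21.5∠-108.9° V = -6.964 - j20.34 V.
Step 5 — Ohm's law: I = V / Z_total = (-6.964 - j20.34) / (0.1422 + j11.92) = -1.713 + j0.5637 A.
Step 6 — Convert to polar: |I| = 1.803 A, ∠I = 161.8°.

I = 1.803∠161.8° A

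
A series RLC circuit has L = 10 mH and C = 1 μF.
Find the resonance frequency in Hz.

Step 1 — Resonance condition Im(Z)=0 gives ω₀ = 1/√(LC).
Step 2 — ω₀ = 1/√(0.01·1e-06) = 1e+04 rad/s.
Step 3 — f₀ = ω₀/(2π) = 1592 Hz.

f₀ = 1592 Hz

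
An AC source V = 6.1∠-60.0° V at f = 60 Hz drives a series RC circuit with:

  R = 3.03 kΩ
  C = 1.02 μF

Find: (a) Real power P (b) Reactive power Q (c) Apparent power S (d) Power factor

Step 1 — Angular frequency: ω = 2π·f = 2π·60 = 377 rad/s.
Step 2 — Component impedances:
  R: Z = R = 3030 Ω
  C: Z = 1/(jωC) = -j/(ω·C) = 0 - j2601 Ω
Step 3 — Series combination: Z_total = R + C = 3030 - j2601 Ω = 3993∠-40.6° Ω.
Step 4 — Source phasor: V = 6.1∠-60.0° V = 3.05 - j5.283 V.
Step 5 — Current: I = V / Z = 0.001441 - j0.0005065 A = 0.001528∠-19.4° A.
Step 6 — Complex power: S = V·I* = 0.007071 - j0.006069 VA.
Step 7 — Real power: P = Re(S) = 0.007071 W.
Step 8 — Reactive power: Q = Im(S) = -0.006069 VAR.
Step 9 — Apparent power: |S| = 0.009319 VA.
Step 10 — Power factor: PF = P/|S| = 0.7588 (leading).

(a) P = 0.007071 W  (b) Q = -0.006069 VAR  (c) S = 0.009319 VA  (d) PF = 0.7588 (leading)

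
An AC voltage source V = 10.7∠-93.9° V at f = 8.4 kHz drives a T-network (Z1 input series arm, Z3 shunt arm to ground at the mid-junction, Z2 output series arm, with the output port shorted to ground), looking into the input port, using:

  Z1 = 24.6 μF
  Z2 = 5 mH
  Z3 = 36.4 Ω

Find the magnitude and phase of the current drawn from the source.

Step 1 — Angular frequency: ω = 2π·f = 2π·8400 = 5.278e+04 rad/s.
Step 2 — Component impedances:
  Z1: Z = 1/(jωC) = -j/(ω·C) = 0 - j0.7702 Ω
  Z2: Z = jωL = j·5.278e+04·0.005 = 0 + j263.9 Ω
  Z3: Z = R = 36.4 Ω
Step 3 — With the output port shorted to ground, the output series arm Z2 runs from the junction to ground; the shunt arm Z3 also runs from the junction to ground. They appear in parallel: Z3 || Z2 = 35.72 + j4.927 Ω.
Step 4 — Series with input arm Z1: Z_in = Z1 + (Z3 || Z2) = 35.72 + j4.157 Ω = 35.96∠6.6° Ω.
Step 5 — Source phasor: V = 10.7∠-93.9° V = -0.7278 - j10.68 V.
Step 6 — Ohm's law: I = V / Z_total = (-0.7278 - j10.68) / (35.72 + j4.157) = -0.05442 - j0.2925 A.
Step 7 — Convert to polar: |I| = 0.2975 A, ∠I = -100.5°.

I = 0.2975∠-100.5° A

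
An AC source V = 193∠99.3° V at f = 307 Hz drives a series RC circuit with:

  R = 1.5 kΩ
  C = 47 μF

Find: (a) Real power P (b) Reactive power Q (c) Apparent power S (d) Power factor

Step 1 — Angular frequency: ω = 2π·f = 2π·307 = 1929 rad/s.
Step 2 — Component impedances:
  R: Z = R = 1500 Ω
  C: Z = 1/(jωC) = -j/(ω·C) = 0 - j11.03 Ω
Step 3 — Series combination: Z_total = R + C = 1500 - j11.03 Ω = 1500∠-0.4° Ω.
Step 4 — Source phasor: V = 193∠99.3° V = -31.19 + j190.5 V.
Step 5 — Current: I = V / Z = -0.02173 + j0.1268 A = 0.1287∠99.7° A.
Step 6 — Complex power: S = V·I* = 24.83 - j0.1826 VA.
Step 7 — Real power: P = Re(S) = 24.83 W.
Step 8 — Reactive power: Q = Im(S) = -0.1826 VAR.
Step 9 — Apparent power: |S| = 24.83 VA.
Step 10 — Power factor: PF = P/|S| = 1 (leading).

(a) P = 24.83 W  (b) Q = -0.1826 VAR  (c) S = 24.83 VA  (d) PF = 1 (leading)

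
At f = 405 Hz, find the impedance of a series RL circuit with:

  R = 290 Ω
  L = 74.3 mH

Step 1 — Angular frequency: ω = 2π·f = 2π·405 = 2545 rad/s.
Step 2 — Component impedances:
  R: Z = R = 290 Ω
  L: Z = jωL = j·2545·0.0743 = 0 + j189.1 Ω
Step 3 — Series combination: Z_total = R + L = 290 + j189.1 Ω = 346.2∠33.1° Ω.

Z = 290 + j189.1 Ω = 346.2∠33.1° Ω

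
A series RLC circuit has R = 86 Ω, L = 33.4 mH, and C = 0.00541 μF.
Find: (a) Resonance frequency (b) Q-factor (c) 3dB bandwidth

Step 1 — Resonance condition Im(Z)=0 gives ω₀ = 1/√(LC).
Step 2 — ω₀ = 1/√(0.0334·5.41e-09) = 7.439e+04 rad/s.
Step 3 — f₀ = ω₀/(2π) = 1.184e+04 Hz.
Step 4 — Series Q: Q = ω₀L/R = 7.439e+04·0.0334/86 = 28.89.
Step 5 — 3dB bandwidth: Δω = ω₀/Q = 2575 rad/s; BW = Δω/(2π) = 409.8 Hz.

(a) f₀ = 1.184e+04 Hz  (b) Q = 28.89  (c) BW = 409.8 Hz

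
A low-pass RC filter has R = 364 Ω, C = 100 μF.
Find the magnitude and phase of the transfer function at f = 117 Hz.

Step 1 — Angular frequency: ω = 2π·117 = 735.1 rad/s.
Step 2 — Transfer function: H(jω) = 1/(1 + jωRC).
Step 3 — Denominator: 1 + jωRC = 1 + j·735.1·364·0.0001 = 1 + j26.76.
Step 4 — H = 0.001395 - j0.03732.
Step 5 — Magnitude: |H| = 0.03734 (-28.6 dB); phase: φ = -87.9°.

|H| = 0.03734 (-28.6 dB), φ = -87.9°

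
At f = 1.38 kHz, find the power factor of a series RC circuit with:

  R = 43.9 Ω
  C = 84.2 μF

Step 1 — Angular frequency: ω = 2π·f = 2π·1380 = 8671 rad/s.
Step 2 — Component impedances:
  R: Z = R = 43.9 Ω
  C: Z = 1/(jωC) = -j/(ω·C) = 0 - j1.37 Ω
Step 3 — Series combination: Z_total = R + C = 43.9 - j1.37 Ω = 43.92∠-1.8° Ω.
Step 4 — Power factor: PF = cos(φ) = Re(Z)/|Z| = 43.9/43.92 = 0.9995.
Step 5 — Type: Im(Z) = -1.37 ⇒ leading (phase φ = -1.8°).

PF = 0.9995 (leading, φ = -1.8°)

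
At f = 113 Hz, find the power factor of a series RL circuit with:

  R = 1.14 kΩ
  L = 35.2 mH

Step 1 — Angular frequency: ω = 2π·f = 2π·113 = 710 rad/s.
Step 2 — Component impedances:
  R: Z = R = 1140 Ω
  L: Z = jωL = j·710·0.0352 = 0 + j24.99 Ω
Step 3 — Series combination: Z_total = R + L = 1140 + j24.99 Ω = 1140∠1.3° Ω.
Step 4 — Power factor: PF = cos(φ) = Re(Z)/|Z| = 1140/1140.27 = 0.9998.
Step 5 — Type: Im(Z) = 24.99 ⇒ lagging (phase φ = 1.3°).

PF = 0.9998 (lagging, φ = 1.3°)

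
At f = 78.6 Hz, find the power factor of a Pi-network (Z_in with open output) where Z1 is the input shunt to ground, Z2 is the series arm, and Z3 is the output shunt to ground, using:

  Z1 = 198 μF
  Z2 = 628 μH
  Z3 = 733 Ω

Step 1 — Angular frequency: ω = 2π·f = 2π·78.6 = 493.9 rad/s.
Step 2 — Component impedances:
  Z1: Z = 1/(jωC) = -j/(ω·C) = 0 - j10.23 Ω
  Z2: Z = jωL = j·493.9·0.000628 = 0 + j0.3101 Ω
  Z3: Z = R = 733 Ω
Step 3 — With open output, the series arm Z2 and the output shunt Z3 appear in series to ground: Z2 + Z3 = 733 + j0.3101 Ω.
Step 4 — Parallel with input shunt Z1: Z_in = Z1 || (Z2 + Z3) = 0.1427 - j10.22 Ω = 10.23∠-89.2° Ω.
Step 5 — Power factor: PF = cos(φ) = Re(Z)/|Z| = 0.1427/10.23 = 0.01395.
Step 6 — Type: Im(Z) = -10.22 ⇒ leading (phase φ = -89.2°).

PF = 0.01395 (leading, φ = -89.2°)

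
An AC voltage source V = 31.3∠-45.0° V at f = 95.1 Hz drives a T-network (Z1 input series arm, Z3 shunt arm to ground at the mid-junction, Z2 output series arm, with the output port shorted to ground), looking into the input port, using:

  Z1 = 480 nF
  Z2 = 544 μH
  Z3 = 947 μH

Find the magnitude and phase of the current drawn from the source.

Step 1 — Angular frequency: ω = 2π·f = 2π·95.1 = 597.5 rad/s.
Step 2 — Component impedances:
  Z1: Z = 1/(jωC) = -j/(ω·C) = 0 - j3487 Ω
  Z2: Z = jωL = j·597.5·0.000544 = 0 + j0.3251 Ω
  Z3: Z = jωL = j·597.5·0.000947 = 0 + j0.5659 Ω
Step 3 — With the output port shorted to ground, the output series arm Z2 runs from the junction to ground; the shunt arm Z3 also runs from the junction to ground. They appear in parallel: Z3 || Z2 = 0 + j0.2065 Ω.
Step 4 — Series with input arm Z1: Z_in = Z1 + (Z3 || Z2) = 0 - j3486 Ω = 3486∠-90.0° Ω.
Step 5 — Source phasor: V = 31.3∠-45.0° V = 22.13 - j22.13 V.
Step 6 — Ohm's law: I = V / Z_total = (22.13 - j22.13) / (0 - j3486) = 0.006348 + j0.006348 A.
Step 7 — Convert to polar: |I| = 0.008978 A, ∠I = 45.0°.

I = 0.008978∠45.0° A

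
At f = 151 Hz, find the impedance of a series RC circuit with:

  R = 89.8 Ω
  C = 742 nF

Step 1 — Angular frequency: ω = 2π·f = 2π·151 = 948.8 rad/s.
Step 2 — Component impedances:
  R: Z = R = 89.8 Ω
  C: Z = 1/(jωC) = -j/(ω·C) = 0 - j1420 Ω
Step 3 — Series combination: Z_total = R + C = 89.8 - j1420 Ω = 1423∠-86.4° Ω.

Z = 89.8 - j1420 Ω = 1423∠-86.4° Ω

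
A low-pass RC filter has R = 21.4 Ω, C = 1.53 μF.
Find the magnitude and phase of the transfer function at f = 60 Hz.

Step 1 — Angular frequency: ω = 2π·60 = 377 rad/s.
Step 2 — Transfer function: H(jω) = 1/(1 + jωRC).
Step 3 — Denominator: 1 + jωRC = 1 + j·377·21.4·1.53e-06 = 1 + j0.01234.
Step 4 — H = 0.9998 - j0.01234.
Step 5 — Magnitude: |H| = 0.9999 (-0.0 dB); phase: φ = -0.7°.

|H| = 0.9999 (-0.0 dB), φ = -0.7°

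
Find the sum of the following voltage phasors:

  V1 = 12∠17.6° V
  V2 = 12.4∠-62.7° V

Step 1 — Convert each phasor to rectangular form:
  V1 = 12·(cos(17.6°) + j·sin(17.6°)) = 11.44 + j3.628 V
  V2 = 12.4·(cos(-62.7°) + j·sin(-62.7°)) = 5.687 - j11.02 V
Step 2 — Sum components: V_total = 17.13 - j7.39 V.
Step 3 — Convert to polar: |V_total| = 18.65 V, ∠V_total = -23.3°.

V_total = 18.65∠-23.3° V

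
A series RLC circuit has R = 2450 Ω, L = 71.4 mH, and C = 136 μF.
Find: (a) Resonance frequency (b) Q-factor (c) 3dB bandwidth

Step 1 — Resonance: ω₀ = 1/√(LC) = 1/√(0.0714·0.000136) = 320.9 rad/s.
Step 2 — f₀ = ω₀/(2π) = 51.07 Hz.
Step 3 — Series Q: Q = ω₀L/R = 320.9·0.0714/2450 = 0.009352.
Step 4 — Bandwidth: Δω = ω₀/Q = 3.431e+04 rad/s; BW = Δω/(2π) = 5461 Hz.

(a) f₀ = 51.07 Hz  (b) Q = 0.009352  (c) BW = 5461 Hz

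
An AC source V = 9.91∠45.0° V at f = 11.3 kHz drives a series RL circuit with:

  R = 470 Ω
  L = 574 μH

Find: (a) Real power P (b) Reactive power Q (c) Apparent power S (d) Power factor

Step 1 — Angular frequency: ω = 2π·f = 2π·1.13e+04 = 7.1e+04 rad/s.
Step 2 — Component impedances:
  R: Z = R = 470 Ω
  L: Z = jωL = j·7.1e+04·0.000574 = 0 + j40.75 Ω
Step 3 — Series combination: Z_total = R + L = 470 + j40.75 Ω = 471.8∠5.0° Ω.
Step 4 — Source phasor: V = 9.91∠45.0° V = 7.007 + j7.007 V.
Step 5 — Current: I = V / Z = 0.01608 + j0.01352 A = 0.02101∠40.0° A.
Step 6 — Complex power: S = V·I* = 0.2074 + j0.01798 VA.
Step 7 — Real power: P = Re(S) = 0.2074 W.
Step 8 — Reactive power: Q = Im(S) = 0.01798 VAR.
Step 9 — Apparent power: |S| = 0.2082 VA.
Step 10 — Power factor: PF = P/|S| = 0.9963 (lagging).

(a) P = 0.2074 W  (b) Q = 0.01798 VAR  (c) S = 0.2082 VA  (d) PF = 0.9963 (lagging)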